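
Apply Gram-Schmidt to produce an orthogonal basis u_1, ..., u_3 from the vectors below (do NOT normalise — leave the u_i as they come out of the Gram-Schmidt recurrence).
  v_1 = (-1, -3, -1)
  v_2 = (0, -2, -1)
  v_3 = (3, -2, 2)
Orthogonal basis:
  u_1 = (-1, -3, -1)
  u_2 = (7/11, -1/11, -4/11)
  u_3 = (3/2, -3/2, 3)

Apply the Gram-Schmidt recurrence
  u_1 = v_1
  u_i = v_i − Σ_{j<i} ((v_i · u_j) / (u_j · u_j)) · u_j.

Step by step this gives:
  u_1 = (-1, -3, -1)
  u_2 = (7/11, -1/11, -4/11)
  u_3 = (3/2, -3/2, 3)

Orthogonality check:
  u_2 · u_1 = 0 (should be 0)
  u_3 · u_1 = 0 (should be 0)
  u_3 · u_2 = 0 (should be 0)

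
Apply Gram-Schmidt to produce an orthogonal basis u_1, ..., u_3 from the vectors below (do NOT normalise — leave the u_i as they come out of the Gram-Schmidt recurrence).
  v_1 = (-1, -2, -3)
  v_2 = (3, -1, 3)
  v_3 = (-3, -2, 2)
Orthogonal basis:
  u_1 = (-1, -2, -3)
  u_2 = (16/7, -17/7, 6/7)
  u_3 = (-477/166, -159/83, 371/166)

Apply the Gram-Schmidt recurrence
  u_1 = v_1
  u_i = v_i − Σ_{j<i} ((v_i · u_j) / (u_j · u_j)) · u_j.

Step by step this gives:
  u_1 = (-1, -2, -3)
  u_2 = (16/7, -17/7, 6/7)
  u_3 = (-477/166, -159/83, 371/166)

Orthogonality check:
  u_2 · u_1 = 0 (should be 0)
  u_3 · u_1 = 0 (should be 0)
  u_3 · u_2 = 0 (should be 0)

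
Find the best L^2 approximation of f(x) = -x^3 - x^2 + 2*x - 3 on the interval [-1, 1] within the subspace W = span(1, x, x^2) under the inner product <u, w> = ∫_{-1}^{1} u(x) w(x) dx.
g(x) = -x^2 + 7*x/5 - 3

The best approximation g ∈ W is the orthogonal projection of f onto W. Writing g = a_0 + a_1 x + a_2 x^2, the coefficients solve the normal equations G · a = b where
  G_{ij} = <φ_i, φ_j> and b_i = <f, φ_i>, with φ_0 = 1, φ_1 = x, φ_2 = x^2.
G =
  [2, 0, 2/3]
  [0, 2/3, 0]
  [2/3, 0, 2/5],
b = (-20/3, 14/15, -12/5).
Solving gives a_0 = -3, a_1 = 7/5, a_2 = -1, so
  g(x) = -x^2 + 7*x/5 - 3.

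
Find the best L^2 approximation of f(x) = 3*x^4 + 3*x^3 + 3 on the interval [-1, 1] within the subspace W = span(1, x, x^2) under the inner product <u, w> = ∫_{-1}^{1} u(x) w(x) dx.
g(x) = 18*x^2/7 + 9*x/5 + 96/35

The best approximation g ∈ W is the orthogonal projection of f onto W. Writing g = a_0 + a_1 x + a_2 x^2, the coefficients solve the normal equations G · a = b where
  G_{ij} = <φ_i, φ_j> and b_i = <f, φ_i>, with φ_0 = 1, φ_1 = x, φ_2 = x^2.
G =
  [2, 0, 2/3]
  [0, 2/3, 0]
  [2/3, 0, 2/5],
b = (36/5, 6/5, 20/7).
Solving gives a_0 = 96/35, a_1 = 9/5, a_2 = 18/7, so
  g(x) = 18*x^2/7 + 9*x/5 + 96/35.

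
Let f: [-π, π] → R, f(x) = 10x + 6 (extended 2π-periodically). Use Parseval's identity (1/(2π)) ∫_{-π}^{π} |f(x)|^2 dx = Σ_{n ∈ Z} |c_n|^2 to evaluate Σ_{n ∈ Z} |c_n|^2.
Σ |c_n|^2 = 100π^2/3 + 36

Expand and integrate term by term over [-π, π]:
  ∫ (10x)^2 dx = 100·(2π^3/3); ∫ 2·10·(6)·x dx = 0 (odd integrand); ∫ 6^2 dx = 36·2π.
So (1/(2π)) ∫_{-π}^{π} (10x + 6)^2 dx = 100π^2/3 + 36 = 100π^2/3 + 36.
Parseval ⇒ Σ |c_n|^2 = 100π^2/3 + 36.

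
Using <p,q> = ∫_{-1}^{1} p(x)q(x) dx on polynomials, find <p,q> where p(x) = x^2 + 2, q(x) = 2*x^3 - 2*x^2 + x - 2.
<p,q> = -64/5

Expand the product: p(x)·q(x) = 2*x^5 - 2*x^4 + 5*x^3 - 6*x^2 + 2*x - 4.
∫_{-1}^{1} of each monomial x^k gives [2/(k+1) if k even, 0 if k odd]. Integrating term-by-term (or equivalently evaluating the antiderivative F(x) = x^6/3 - 2*x^5/5 + 5*x^4/4 - 2*x^3 + x^2 - 4*x at the endpoints):
  F(1) − F(−1) = -229/60 − (539/60) = -64/5.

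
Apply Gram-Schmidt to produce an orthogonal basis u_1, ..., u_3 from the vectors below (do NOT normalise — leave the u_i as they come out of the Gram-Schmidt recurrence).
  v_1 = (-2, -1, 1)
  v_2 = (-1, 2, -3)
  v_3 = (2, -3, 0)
Orthogonal basis:
  u_1 = (-2, -1, 1)
  u_2 = (-2, 3/2, -5/2)
  u_3 = (23/75, -161/75, -23/15)

Apply the Gram-Schmidt recurrence
  u_1 = v_1
  u_i = v_i − Σ_{j<i} ((v_i · u_j) / (u_j · u_j)) · u_j.

Step by step this gives:
  u_1 = (-2, -1, 1)
  u_2 = (-2, 3/2, -5/2)
  u_3 = (23/75, -161/75, -23/15)

Orthogonality check:
  u_2 · u_1 = 0 (should be 0)
  u_3 · u_1 = 0 (should be 0)
  u_3 · u_2 = 0 (should be 0)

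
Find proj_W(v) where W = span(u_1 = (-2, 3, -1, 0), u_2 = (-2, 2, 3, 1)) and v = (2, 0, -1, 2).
proj_W(v) = (136/203, -155/203, -128/203, -7/29)

Set up U = [u_1 | ... | u_2] ∈ R^(4×2). The projector onto W = col(U) is P = U (U^T U)^(-1) U^T.
Compute U^T U =
  [14, 7]
  [7, 18],
and U^T v = (-3, -5).
Solve U^T U · c = U^T v for the coefficients: c = (-19/203, -7/29). The projection is proj_W(v) = U c.
Check: (v - proj_W(v)) · u_1 = 0  (should be 0).
Check: (v - proj_W(v)) · u_2 = 0  (should be 0).
Result: proj_W(v) = (136/203, -155/203, -128/203, -7/29).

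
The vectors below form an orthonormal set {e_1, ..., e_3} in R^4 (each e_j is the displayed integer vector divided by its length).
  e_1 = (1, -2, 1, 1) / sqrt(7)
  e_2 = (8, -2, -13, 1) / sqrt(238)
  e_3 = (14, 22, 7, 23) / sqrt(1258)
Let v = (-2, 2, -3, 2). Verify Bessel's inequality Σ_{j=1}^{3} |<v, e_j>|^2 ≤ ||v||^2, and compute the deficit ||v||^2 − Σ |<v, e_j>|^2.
Σ |<v, e_j>|^2 = 377/37; ||v||^2 = 21; deficit = 400/37

Write each e_j = u_j / sqrt(<u_j, u_j>) where u_j is the displayed integer vector. Then <v, e_j> = <v, u_j> / sqrt(<u_j, u_j>), so |<v, e_j>|^2 = <v, u_j>^2 / <u_j, u_j>.
Coefficients: <v, e_1> = -7/sqrt(7), <v, e_2> = 21/sqrt(238), <v, e_3> = 41/sqrt(1258).
Square and sum: Σ |<v, e_j>|^2 = 377/37.
Compute ||v||^2 = v·v = 21.
Deficit = 21 − 377/37 = 400/37 ≥ 0, confirming Bessel's inequality. (The deficit equals ||v − Σ <v,e_j> e_j||^2, the squared distance from v to span{e_j}.)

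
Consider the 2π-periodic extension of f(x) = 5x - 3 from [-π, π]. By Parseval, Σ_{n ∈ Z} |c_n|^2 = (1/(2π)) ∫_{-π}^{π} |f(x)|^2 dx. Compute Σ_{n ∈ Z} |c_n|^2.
Σ |c_n|^2 = 25π^2/3 + 9

Expand and integrate term by term over [-π, π]:
  ∫ (5x)^2 dx = 25·(2π^3/3); ∫ 2·5·(-3)·x dx = 0 (odd integrand); ∫ (-3)^2 dx = 9·2π.
So (1/(2π)) ∫_{-π}^{π} (5x - 3)^2 dx = 25π^2/3 + 9 = 25π^2/3 + 9.
Parseval ⇒ Σ |c_n|^2 = 25π^2/3 + 9.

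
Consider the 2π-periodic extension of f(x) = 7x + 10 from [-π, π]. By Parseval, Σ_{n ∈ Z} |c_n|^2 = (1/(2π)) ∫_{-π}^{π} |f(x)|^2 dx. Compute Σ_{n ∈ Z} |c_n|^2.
Σ |c_n|^2 = 49π^2/3 + 100

Expand and integrate term by term over [-π, π]:
  ∫ (7x)^2 dx = 49·(2π^3/3); ∫ 2·7·(10)·x dx = 0 (odd integrand); ∫ 10^2 dx = 100·2π.
So (1/(2π)) ∫_{-π}^{π} (7x + 10)^2 dx = 49π^2/3 + 100 = 49π^2/3 + 100.
Parseval ⇒ Σ |c_n|^2 = 49π^2/3 + 100.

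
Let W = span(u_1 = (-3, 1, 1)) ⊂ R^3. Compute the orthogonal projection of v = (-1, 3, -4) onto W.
proj_W(v) = (-6/11, 2/11, 2/11)

Set up U = [u_1 | ... | u_1] ∈ R^(3×1). The projector onto W = col(U) is P = U (U^T U)^(-1) U^T.
Compute U^T U =
  [11],
and U^T v = (2).
Solve U^T U · c = U^T v for the coefficients: c = (2/11). The projection is proj_W(v) = U c.
Check: (v - proj_W(v)) · u_1 = 0  (should be 0).
Result: proj_W(v) = (-6/11, 2/11, 2/11).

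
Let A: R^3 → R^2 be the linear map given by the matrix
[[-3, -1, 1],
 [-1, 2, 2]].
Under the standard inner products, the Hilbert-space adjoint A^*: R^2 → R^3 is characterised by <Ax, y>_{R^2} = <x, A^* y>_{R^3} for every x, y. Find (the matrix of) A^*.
A^* = A^T =
[[-3, -1],
 [-1, 2],
 [1, 2]]

For real matrices with standard dot products, the defining identity <Ax, y> = <x, A^* y> gives (Ax)^T y = x^T (A^*) y, i.e. x^T A^T y = x^T (A^*) y. Since this holds for all x, y, we must have A^* = A^T. Therefore
A^* =
[[-3, -1],
 [-1, 2],
 [1, 2]].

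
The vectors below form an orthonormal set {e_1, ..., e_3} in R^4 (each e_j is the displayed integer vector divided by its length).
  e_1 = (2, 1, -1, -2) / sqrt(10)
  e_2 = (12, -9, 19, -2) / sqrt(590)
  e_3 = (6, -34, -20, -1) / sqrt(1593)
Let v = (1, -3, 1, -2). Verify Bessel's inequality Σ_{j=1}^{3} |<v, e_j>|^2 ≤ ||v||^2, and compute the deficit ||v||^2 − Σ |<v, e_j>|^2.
Σ |<v, e_j>|^2 = 12; ||v||^2 = 15; deficit = 3

Write each e_j = u_j / sqrt(<u_j, u_j>) where u_j is the displayed integer vector. Then <v, e_j> = <v, u_j> / sqrt(<u_j, u_j>), so |<v, e_j>|^2 = <v, u_j>^2 / <u_j, u_j>.
Coefficients: <v, e_1> = 2/sqrt(10), <v, e_2> = 62/sqrt(590), <v, e_3> = 90/sqrt(1593).
Square and sum: Σ |<v, e_j>|^2 = 12.
Compute ||v||^2 = v·v = 15.
Deficit = 15 − 12 = 3 ≥ 0, confirming Bessel's inequality. (The deficit equals ||v − Σ <v,e_j> e_j||^2, the squared distance from v to span{e_j}.)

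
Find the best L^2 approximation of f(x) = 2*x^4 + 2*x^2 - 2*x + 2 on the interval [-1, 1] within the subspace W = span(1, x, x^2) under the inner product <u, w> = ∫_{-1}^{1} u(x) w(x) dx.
g(x) = 26*x^2/7 - 2*x + 64/35

The best approximation g ∈ W is the orthogonal projection of f onto W. Writing g = a_0 + a_1 x + a_2 x^2, the coefficients solve the normal equations G · a = b where
  G_{ij} = <φ_i, φ_j> and b_i = <f, φ_i>, with φ_0 = 1, φ_1 = x, φ_2 = x^2.
G =
  [2, 0, 2/3]
  [0, 2/3, 0]
  [2/3, 0, 2/5],
b = (92/15, -4/3, 284/105).
Solving gives a_0 = 64/35, a_1 = -2, a_2 = 26/7, so
  g(x) = 26*x^2/7 - 2*x + 64/35.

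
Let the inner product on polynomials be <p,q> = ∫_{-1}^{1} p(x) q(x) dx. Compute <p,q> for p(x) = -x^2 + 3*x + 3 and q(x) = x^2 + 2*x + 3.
<p,q> = 108/5

Expand the product: p(x)·q(x) = -x^4 + x^3 + 6*x^2 + 15*x + 9.
∫_{-1}^{1} of each monomial x^k gives [2/(k+1) if k even, 0 if k odd]. Integrating term-by-term (or equivalently evaluating the antiderivative F(x) = -x^5/5 + x^4/4 + 2*x^3 + 15*x^2/2 + 9*x at the endpoints):
  F(1) − F(−1) = 371/20 − (-61/20) = 108/5.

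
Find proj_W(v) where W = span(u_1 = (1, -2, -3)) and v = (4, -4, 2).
proj_W(v) = (3/7, -6/7, -9/7)

Set up U = [u_1 | ... | u_1] ∈ R^(3×1). The projector onto W = col(U) is P = U (U^T U)^(-1) U^T.
Compute U^T U =
  [14],
and U^T v = (6).
Solve U^T U · c = U^T v for the coefficients: c = (3/7). The projection is proj_W(v) = U c.
Check: (v - proj_W(v)) · u_1 = 0  (should be 0).
Result: proj_W(v) = (3/7, -6/7, -9/7).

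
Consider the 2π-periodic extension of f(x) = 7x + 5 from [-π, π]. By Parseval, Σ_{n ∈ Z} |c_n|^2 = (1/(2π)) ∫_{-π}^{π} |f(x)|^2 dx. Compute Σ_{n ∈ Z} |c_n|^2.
Σ |c_n|^2 = 49π^2/3 + 25

Expand and integrate term by term over [-π, π]:
  ∫ (7x)^2 dx = 49·(2π^3/3); ∫ 2·7·(5)·x dx = 0 (odd integrand); ∫ 5^2 dx = 25·2π.
So (1/(2π)) ∫_{-π}^{π} (7x + 5)^2 dx = 49π^2/3 + 25 = 49π^2/3 + 25.
Parseval ⇒ Σ |c_n|^2 = 49π^2/3 + 25.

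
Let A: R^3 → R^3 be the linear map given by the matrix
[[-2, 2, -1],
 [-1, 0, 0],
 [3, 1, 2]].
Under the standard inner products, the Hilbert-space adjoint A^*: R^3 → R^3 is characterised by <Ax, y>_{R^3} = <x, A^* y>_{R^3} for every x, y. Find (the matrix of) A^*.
A^* = A^T =
[[-2, -1, 3],
 [2, 0, 1],
 [-1, 0, 2]]

For real matrices with standard dot products, the defining identity <Ax, y> = <x, A^* y> gives (Ax)^T y = x^T (A^*) y, i.e. x^T A^T y = x^T (A^*) y. Since this holds for all x, y, we must have A^* = A^T. Therefore
A^* =
[[-2, -1, 3],
 [2, 0, 1],
 [-1, 0, 2]].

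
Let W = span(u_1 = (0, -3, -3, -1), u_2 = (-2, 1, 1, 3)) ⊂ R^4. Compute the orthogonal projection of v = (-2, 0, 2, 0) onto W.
proj_W(v) = (-10/17, 14/17, 14/17, 18/17)

Set up U = [u_1 | ... | u_2] ∈ R^(4×2). The projector onto W = col(U) is P = U (U^T U)^(-1) U^T.
Compute U^T U =
  [19, -9]
  [-9, 15],
and U^T v = (-6, 6).
Solve U^T U · c = U^T v for the coefficients: c = (-3/17, 5/17). The projection is proj_W(v) = U c.
Check: (v - proj_W(v)) · u_1 = 0  (should be 0).
Check: (v - proj_W(v)) · u_2 = 0  (should be 0).
Result: proj_W(v) = (-10/17, 14/17, 14/17, 18/17).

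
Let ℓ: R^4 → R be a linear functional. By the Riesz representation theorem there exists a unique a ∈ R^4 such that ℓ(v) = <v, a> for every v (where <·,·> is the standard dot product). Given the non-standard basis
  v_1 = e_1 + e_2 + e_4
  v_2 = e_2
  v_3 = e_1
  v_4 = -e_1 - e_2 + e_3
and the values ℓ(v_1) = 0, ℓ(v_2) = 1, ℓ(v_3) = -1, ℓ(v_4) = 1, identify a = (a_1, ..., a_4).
a = (-1, 1, 1, 0)

Write a = (a_1, ..., a_4) in the standard basis. For each basis vector v_i, ℓ(v_i) = <v_i, a> is a linear equation in the a_j's. Collect the n equations into a matrix system V a = ℓ, where row i of V is v_i (expressed in the standard basis). Since V is invertible (lower-triangular with 1s on the diagonal, up to permutation), solve by back-substitution:
  V =
[[1, 1, 0, 1],
 [0, 1, 0, 0],
 [1, 0, 0, 0],
 [-1, -1, 1, 0]]
  V a = (0, 1, -1, 1)
Solving gives a = (-1, 1, 1, 0).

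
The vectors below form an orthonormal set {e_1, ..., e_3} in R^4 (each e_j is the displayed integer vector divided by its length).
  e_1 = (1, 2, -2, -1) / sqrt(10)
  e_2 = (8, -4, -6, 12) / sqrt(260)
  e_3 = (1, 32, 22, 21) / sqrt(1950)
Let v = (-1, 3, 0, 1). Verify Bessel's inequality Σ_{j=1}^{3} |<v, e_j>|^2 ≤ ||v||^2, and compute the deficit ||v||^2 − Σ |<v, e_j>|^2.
Σ |<v, e_j>|^2 = 656/75; ||v||^2 = 11; deficit = 169/75

Write each e_j = u_j / sqrt(<u_j, u_j>) where u_j is the displayed integer vector. Then <v, e_j> = <v, u_j> / sqrt(<u_j, u_j>), so |<v, e_j>|^2 = <v, u_j>^2 / <u_j, u_j>.
Coefficients: <v, e_1> = 4/sqrt(10), <v, e_2> = -8/sqrt(260), <v, e_3> = 116/sqrt(1950).
Square and sum: Σ |<v, e_j>|^2 = 656/75.
Compute ||v||^2 = v·v = 11.
Deficit = 11 − 656/75 = 169/75 ≥ 0, confirming Bessel's inequality. (The deficit equals ||v − Σ <v,e_j> e_j||^2, the squared distance from v to span{e_j}.)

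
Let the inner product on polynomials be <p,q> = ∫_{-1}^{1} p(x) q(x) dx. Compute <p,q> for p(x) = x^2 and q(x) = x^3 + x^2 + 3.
<p,q> = 12/5

Expand the product: p(x)·q(x) = x^5 + x^4 + 3*x^2.
∫_{-1}^{1} of each monomial x^k gives [2/(k+1) if k even, 0 if k odd]. Integrating term-by-term (or equivalently evaluating the antiderivative F(x) = x^6/6 + x^5/5 + x^3 at the endpoints):
  F(1) − F(−1) = 41/30 − (-31/30) = 12/5.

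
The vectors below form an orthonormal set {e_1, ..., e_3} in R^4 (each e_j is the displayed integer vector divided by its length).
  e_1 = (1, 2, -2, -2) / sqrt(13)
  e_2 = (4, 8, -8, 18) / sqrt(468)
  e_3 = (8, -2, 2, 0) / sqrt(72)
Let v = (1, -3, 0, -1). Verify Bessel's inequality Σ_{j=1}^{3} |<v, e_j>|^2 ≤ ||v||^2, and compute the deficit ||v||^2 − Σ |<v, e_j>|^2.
Σ |<v, e_j>|^2 = 13/2; ||v||^2 = 11; deficit = 9/2

Write each e_j = u_j / sqrt(<u_j, u_j>) where u_j is the displayed integer vector. Then <v, e_j> = <v, u_j> / sqrt(<u_j, u_j>), so |<v, e_j>|^2 = <v, u_j>^2 / <u_j, u_j>.
Coefficients: <v, e_1> = -3/sqrt(13), <v, e_2> = -38/sqrt(468), <v, e_3> = 14/sqrt(72).
Square and sum: Σ |<v, e_j>|^2 = 13/2.
Compute ||v||^2 = v·v = 11.
Deficit = 11 − 13/2 = 9/2 ≥ 0, confirming Bessel's inequality. (The deficit equals ||v − Σ <v,e_j> e_j||^2, the squared distance from v to span{e_j}.)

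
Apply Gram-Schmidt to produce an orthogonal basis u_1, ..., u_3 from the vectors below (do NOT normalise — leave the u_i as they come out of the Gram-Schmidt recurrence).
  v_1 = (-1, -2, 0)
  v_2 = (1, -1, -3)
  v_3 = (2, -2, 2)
Orthogonal basis:
  u_1 = (-1, -2, 0)
  u_2 = (6/5, -3/5, -3)
  u_3 = (8/3, -4/3, 4/3)

Apply the Gram-Schmidt recurrence
  u_1 = v_1
  u_i = v_i − Σ_{j<i} ((v_i · u_j) / (u_j · u_j)) · u_j.

Step by step this gives:
  u_1 = (-1, -2, 0)
  u_2 = (6/5, -3/5, -3)
  u_3 = (8/3, -4/3, 4/3)

Orthogonality check:
  u_2 · u_1 = 0 (should be 0)
  u_3 · u_1 = 0 (should be 0)
  u_3 · u_2 = 0 (should be 0)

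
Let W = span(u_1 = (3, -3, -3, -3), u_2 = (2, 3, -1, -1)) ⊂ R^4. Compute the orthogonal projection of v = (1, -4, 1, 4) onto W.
proj_W(v) = (-105/59, -195/59, 45/59, 45/59)

Set up U = [u_1 | ... | u_2] ∈ R^(4×2). The projector onto W = col(U) is P = U (U^T U)^(-1) U^T.
Compute U^T U =
  [36, 3]
  [3, 15],
and U^T v = (0, -15).
Solve U^T U · c = U^T v for the coefficients: c = (5/59, -60/59). The projection is proj_W(v) = U c.
Check: (v - proj_W(v)) · u_1 = 0  (should be 0).
Check: (v - proj_W(v)) · u_2 = 0  (should be 0).
Result: proj_W(v) = (-105/59, -195/59, 45/59, 45/59).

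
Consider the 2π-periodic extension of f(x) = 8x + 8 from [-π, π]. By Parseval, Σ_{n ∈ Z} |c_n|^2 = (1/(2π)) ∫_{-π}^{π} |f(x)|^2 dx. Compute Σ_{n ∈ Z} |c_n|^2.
Σ |c_n|^2 = 64π^2/3 + 64

Expand and integrate term by term over [-π, π]:
  ∫ (8x)^2 dx = 64·(2π^3/3); ∫ 2·8·(8)·x dx = 0 (odd integrand); ∫ 8^2 dx = 64·2π.
So (1/(2π)) ∫_{-π}^{π} (8x + 8)^2 dx = 64π^2/3 + 64 = 64π^2/3 + 64.
Parseval ⇒ Σ |c_n|^2 = 64π^2/3 + 64.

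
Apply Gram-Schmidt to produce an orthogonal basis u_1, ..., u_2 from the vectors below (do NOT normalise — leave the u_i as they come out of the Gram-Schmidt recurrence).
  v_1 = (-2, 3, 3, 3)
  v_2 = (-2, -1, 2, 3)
Orthogonal basis:
  u_1 = (-2, 3, 3, 3)
  u_2 = (-30/31, -79/31, 14/31, 45/31)

Apply the Gram-Schmidt recurrence
  u_1 = v_1
  u_i = v_i − Σ_{j<i} ((v_i · u_j) / (u_j · u_j)) · u_j.

Step by step this gives:
  u_1 = (-2, 3, 3, 3)
  u_2 = (-30/31, -79/31, 14/31, 45/31)

Orthogonality check:
  u_2 · u_1 = 0 (should be 0)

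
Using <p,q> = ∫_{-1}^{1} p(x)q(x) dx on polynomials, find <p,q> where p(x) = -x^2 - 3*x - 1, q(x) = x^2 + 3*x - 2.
<p,q> = -26/15

Expand the product: p(x)·q(x) = -x^4 - 6*x^3 - 8*x^2 + 3*x + 2.
∫_{-1}^{1} of each monomial x^k gives [2/(k+1) if k even, 0 if k odd]. Integrating term-by-term (or equivalently evaluating the antiderivative F(x) = -x^5/5 - 3*x^4/2 - 8*x^3/3 + 3*x^2/2 + 2*x at the endpoints):
  F(1) − F(−1) = -13/15 − (13/15) = -26/15.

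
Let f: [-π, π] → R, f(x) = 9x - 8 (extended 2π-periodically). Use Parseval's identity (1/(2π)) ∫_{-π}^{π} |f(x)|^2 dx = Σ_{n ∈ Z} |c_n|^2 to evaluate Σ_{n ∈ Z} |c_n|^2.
Σ |c_n|^2 = 27π^2 + 64

Expand and integrate term by term over [-π, π]:
  ∫ (9x)^2 dx = 81·(2π^3/3); ∫ 2·9·(-8)·x dx = 0 (odd integrand); ∫ (-8)^2 dx = 64·2π.
So (1/(2π)) ∫_{-π}^{π} (9x - 8)^2 dx = 81π^2/3 + 64 = 27π^2 + 64.
Parseval ⇒ Σ |c_n|^2 = 27π^2 + 64.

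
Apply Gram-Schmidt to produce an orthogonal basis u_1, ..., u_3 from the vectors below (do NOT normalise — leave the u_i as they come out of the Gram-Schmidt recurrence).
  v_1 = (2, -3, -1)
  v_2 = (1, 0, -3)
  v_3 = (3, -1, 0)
Orthogonal basis:
  u_1 = (2, -3, -1)
  u_2 = (2/7, 15/14, -37/14)
  u_3 = (198/115, 22/23, 66/115)

Apply the Gram-Schmidt recurrence
  u_1 = v_1
  u_i = v_i − Σ_{j<i} ((v_i · u_j) / (u_j · u_j)) · u_j.

Step by step this gives:
  u_1 = (2, -3, -1)
  u_2 = (2/7, 15/14, -37/14)
  u_3 = (198/115, 22/23, 66/115)

Orthogonality check:
  u_2 · u_1 = 0 (should be 0)
  u_3 · u_1 = 0 (should be 0)
  u_3 · u_2 = 0 (should be 0)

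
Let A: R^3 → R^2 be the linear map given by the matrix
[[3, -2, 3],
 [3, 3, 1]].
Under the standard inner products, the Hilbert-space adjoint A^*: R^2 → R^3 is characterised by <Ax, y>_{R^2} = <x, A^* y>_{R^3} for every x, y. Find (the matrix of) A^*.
A^* = A^T =
[[3, 3],
 [-2, 3],
 [3, 1]]

For real matrices with standard dot products, the defining identity <Ax, y> = <x, A^* y> gives (Ax)^T y = x^T (A^*) y, i.e. x^T A^T y = x^T (A^*) y. Since this holds for all x, y, we must have A^* = A^T. Therefore
A^* =
[[3, 3],
 [-2, 3],
 [3, 1]].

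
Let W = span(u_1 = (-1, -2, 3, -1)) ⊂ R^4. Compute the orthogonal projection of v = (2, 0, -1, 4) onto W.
proj_W(v) = (3/5, 6/5, -9/5, 3/5)

Set up U = [u_1 | ... | u_1] ∈ R^(4×1). The projector onto W = col(U) is P = U (U^T U)^(-1) U^T.
Compute U^T U =
  [15],
and U^T v = (-9).
Solve U^T U · c = U^T v for the coefficients: c = (-3/5). The projection is proj_W(v) = U c.
Check: (v - proj_W(v)) · u_1 = 0  (should be 0).
Result: proj_W(v) = (3/5, 6/5, -9/5, 3/5).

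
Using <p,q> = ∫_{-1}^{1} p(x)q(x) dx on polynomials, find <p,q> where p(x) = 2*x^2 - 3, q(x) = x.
<p,q> = 0

Expand the product: p(x)·q(x) = 2*x^3 - 3*x.
∫_{-1}^{1} of each monomial x^k gives [2/(k+1) if k even, 0 if k odd]. Integrating term-by-term (or equivalently evaluating the antiderivative F(x) = x^4/2 - 3*x^2/2 at the endpoints):
  F(1) − F(−1) = -1 − (-1) = 0.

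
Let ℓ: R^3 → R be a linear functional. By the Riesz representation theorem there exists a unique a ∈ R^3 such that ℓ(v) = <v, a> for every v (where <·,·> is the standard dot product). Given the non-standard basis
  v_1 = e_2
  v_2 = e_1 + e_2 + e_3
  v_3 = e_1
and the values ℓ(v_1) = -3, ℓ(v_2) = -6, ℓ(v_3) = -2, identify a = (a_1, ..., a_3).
a = (-2, -3, -1)

Write a = (a_1, ..., a_3) in the standard basis. For each basis vector v_i, ℓ(v_i) = <v_i, a> is a linear equation in the a_j's. Collect the n equations into a matrix system V a = ℓ, where row i of V is v_i (expressed in the standard basis). Since V is invertible (lower-triangular with 1s on the diagonal, up to permutation), solve by back-substitution:
  V =
[[0, 1, 0],
 [1, 1, 1],
 [1, 0, 0]]
  V a = (-3, -6, -2)
Solving gives a = (-2, -3, -1).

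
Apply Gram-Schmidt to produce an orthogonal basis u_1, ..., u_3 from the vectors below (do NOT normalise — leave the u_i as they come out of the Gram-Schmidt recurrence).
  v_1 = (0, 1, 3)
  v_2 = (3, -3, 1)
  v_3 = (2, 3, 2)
Orthogonal basis:
  u_1 = (0, 1, 3)
  u_2 = (3, -3, 1)
  u_3 = (41/19, 369/190, -123/190)

Apply the Gram-Schmidt recurrence
  u_1 = v_1
  u_i = v_i − Σ_{j<i} ((v_i · u_j) / (u_j · u_j)) · u_j.

Step by step this gives:
  u_1 = (0, 1, 3)
  u_2 = (3, -3, 1)
  u_3 = (41/19, 369/190, -123/190)

Orthogonality check:
  u_2 · u_1 = 0 (should be 0)
  u_3 · u_1 = 0 (should be 0)
  u_3 · u_2 = 0 (should be 0)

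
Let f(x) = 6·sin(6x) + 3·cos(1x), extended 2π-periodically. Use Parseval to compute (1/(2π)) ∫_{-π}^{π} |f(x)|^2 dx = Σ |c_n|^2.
Σ |c_n|^2 = 45/2

Expand |f|^2 and use orthogonality of {sin(nx), cos(mx)} on [-π, π]:
  ∫_{-π}^{π} sin(nx)^2 dx = π, ∫ cos(mx)^2 dx = π, and cross terms integrate to 0.
So ∫_{-π}^{π} f(x)^2 dx = 6^2 · π + 3^2 · π = (36 + 9)π.
Divide by 2π: (36 + 9)/2 = 45/2.
By Parseval, this equals Σ |c_n|^2.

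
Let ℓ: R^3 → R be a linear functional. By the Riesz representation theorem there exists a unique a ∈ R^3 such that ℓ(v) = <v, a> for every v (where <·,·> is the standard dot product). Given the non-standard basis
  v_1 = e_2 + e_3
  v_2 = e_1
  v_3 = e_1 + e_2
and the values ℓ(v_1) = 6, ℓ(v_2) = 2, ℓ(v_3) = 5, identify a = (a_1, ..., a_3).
a = (2, 3, 3)

Write a = (a_1, ..., a_3) in the standard basis. For each basis vector v_i, ℓ(v_i) = <v_i, a> is a linear equation in the a_j's. Collect the n equations into a matrix system V a = ℓ, where row i of V is v_i (expressed in the standard basis). Since V is invertible (lower-triangular with 1s on the diagonal, up to permutation), solve by back-substitution:
  V =
[[0, 1, 1],
 [1, 0, 0],
 [1, 1, 0]]
  V a = (6, 2, 5)
Solving gives a = (2, 3, 3).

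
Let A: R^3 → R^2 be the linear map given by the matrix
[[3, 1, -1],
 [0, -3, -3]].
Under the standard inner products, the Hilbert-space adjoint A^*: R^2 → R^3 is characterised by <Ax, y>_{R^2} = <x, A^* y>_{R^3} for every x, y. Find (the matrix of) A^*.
A^* = A^T =
[[3, 0],
 [1, -3],
 [-1, -3]]

For real matrices with standard dot products, the defining identity <Ax, y> = <x, A^* y> gives (Ax)^T y = x^T (A^*) y, i.e. x^T A^T y = x^T (A^*) y. Since this holds for all x, y, we must have A^* = A^T. Therefore
A^* =
[[3, 0],
 [1, -3],
 [-1, -3]].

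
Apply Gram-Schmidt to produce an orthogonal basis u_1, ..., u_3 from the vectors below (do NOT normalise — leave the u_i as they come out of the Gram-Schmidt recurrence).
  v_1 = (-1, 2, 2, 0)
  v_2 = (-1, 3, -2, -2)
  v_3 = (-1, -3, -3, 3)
Orthogonal basis:
  u_1 = (-1, 2, 2, 0)
  u_2 = (-2/3, 7/3, -8/3, -2)
  u_3 = (-122/51, 2/51, -21/17, 127/51)

Apply the Gram-Schmidt recurrence
  u_1 = v_1
  u_i = v_i − Σ_{j<i} ((v_i · u_j) / (u_j · u_j)) · u_j.

Step by step this gives:
  u_1 = (-1, 2, 2, 0)
  u_2 = (-2/3, 7/3, -8/3, -2)
  u_3 = (-122/51, 2/51, -21/17, 127/51)

Orthogonality check:
  u_2 · u_1 = 0 (should be 0)
  u_3 · u_1 = 0 (should be 0)
  u_3 · u_2 = 0 (should be 0)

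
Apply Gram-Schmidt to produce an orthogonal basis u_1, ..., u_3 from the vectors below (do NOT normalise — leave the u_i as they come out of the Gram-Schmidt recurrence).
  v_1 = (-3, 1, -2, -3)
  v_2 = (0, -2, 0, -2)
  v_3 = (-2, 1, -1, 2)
Orthogonal basis:
  u_1 = (-3, 1, -2, -3)
  u_2 = (12/23, -50/23, 8/23, -34/23)
  u_3 = (-8/7, -15/14, -3/7, 15/14)

Apply the Gram-Schmidt recurrence
  u_1 = v_1
  u_i = v_i − Σ_{j<i} ((v_i · u_j) / (u_j · u_j)) · u_j.

Step by step this gives:
  u_1 = (-3, 1, -2, -3)
  u_2 = (12/23, -50/23, 8/23, -34/23)
  u_3 = (-8/7, -15/14, -3/7, 15/14)

Orthogonality check:
  u_2 · u_1 = 0 (should be 0)
  u_3 · u_1 = 0 (should be 0)
  u_3 · u_2 = 0 (should be 0)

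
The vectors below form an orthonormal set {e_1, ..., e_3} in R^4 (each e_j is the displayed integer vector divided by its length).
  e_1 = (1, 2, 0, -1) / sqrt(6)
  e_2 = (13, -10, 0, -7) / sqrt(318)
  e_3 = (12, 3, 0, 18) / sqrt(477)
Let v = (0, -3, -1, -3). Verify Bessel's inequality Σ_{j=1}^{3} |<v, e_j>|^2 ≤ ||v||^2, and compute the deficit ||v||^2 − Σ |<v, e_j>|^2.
Σ |<v, e_j>|^2 = 18; ||v||^2 = 19; deficit = 1

Write each e_j = u_j / sqrt(<u_j, u_j>) where u_j is the displayed integer vector. Then <v, e_j> = <v, u_j> / sqrt(<u_j, u_j>), so |<v, e_j>|^2 = <v, u_j>^2 / <u_j, u_j>.
Coefficients: <v, e_1> = -3/sqrt(6), <v, e_2> = 51/sqrt(318), <v, e_3> = -63/sqrt(477).
Square and sum: Σ |<v, e_j>|^2 = 18.
Compute ||v||^2 = v·v = 19.
Deficit = 19 − 18 = 1 ≥ 0, confirming Bessel's inequality. (The deficit equals ||v − Σ <v,e_j> e_j||^2, the squared distance from v to span{e_j}.)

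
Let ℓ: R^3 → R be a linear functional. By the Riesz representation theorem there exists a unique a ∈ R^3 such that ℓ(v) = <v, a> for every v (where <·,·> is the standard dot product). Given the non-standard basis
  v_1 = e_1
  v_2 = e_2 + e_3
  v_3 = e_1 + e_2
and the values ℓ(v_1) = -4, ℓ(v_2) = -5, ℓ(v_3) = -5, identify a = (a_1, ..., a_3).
a = (-4, -1, -4)

Write a = (a_1, ..., a_3) in the standard basis. For each basis vector v_i, ℓ(v_i) = <v_i, a> is a linear equation in the a_j's. Collect the n equations into a matrix system V a = ℓ, where row i of V is v_i (expressed in the standard basis). Since V is invertible (lower-triangular with 1s on the diagonal, up to permutation), solve by back-substitution:
  V =
[[1, 0, 0],
 [0, 1, 1],
 [1, 1, 0]]
  V a = (-4, -5, -5)
Solving gives a = (-4, -1, -4).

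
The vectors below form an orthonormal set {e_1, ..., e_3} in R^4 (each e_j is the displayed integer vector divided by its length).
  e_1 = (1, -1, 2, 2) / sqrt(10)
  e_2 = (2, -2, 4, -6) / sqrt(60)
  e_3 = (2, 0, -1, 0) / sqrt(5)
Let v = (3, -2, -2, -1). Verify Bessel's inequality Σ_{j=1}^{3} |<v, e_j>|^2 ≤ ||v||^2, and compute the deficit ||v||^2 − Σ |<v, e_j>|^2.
Σ |<v, e_j>|^2 = 419/30; ||v||^2 = 18; deficit = 121/30

Write each e_j = u_j / sqrt(<u_j, u_j>) where u_j is the displayed integer vector. Then <v, e_j> = <v, u_j> / sqrt(<u_j, u_j>), so |<v, e_j>|^2 = <v, u_j>^2 / <u_j, u_j>.
Coefficients: <v, e_1> = -1/sqrt(10), <v, e_2> = 8/sqrt(60), <v, e_3> = 8/sqrt(5).
Square and sum: Σ |<v, e_j>|^2 = 419/30.
Compute ||v||^2 = v·v = 18.
Deficit = 18 − 419/30 = 121/30 ≥ 0, confirming Bessel's inequality. (The deficit equals ||v − Σ <v,e_j> e_j||^2, the squared distance from v to span{e_j}.)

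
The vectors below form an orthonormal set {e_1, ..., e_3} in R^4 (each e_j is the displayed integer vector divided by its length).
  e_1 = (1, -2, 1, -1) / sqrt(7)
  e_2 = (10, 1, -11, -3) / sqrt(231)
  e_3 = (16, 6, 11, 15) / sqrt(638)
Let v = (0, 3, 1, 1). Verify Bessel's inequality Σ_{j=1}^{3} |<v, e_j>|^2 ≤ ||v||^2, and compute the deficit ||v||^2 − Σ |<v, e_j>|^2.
Σ |<v, e_j>|^2 = 757/87; ||v||^2 = 11; deficit = 200/87

Write each e_j = u_j / sqrt(<u_j, u_j>) where u_j is the displayed integer vector. Then <v, e_j> = <v, u_j> / sqrt(<u_j, u_j>), so |<v, e_j>|^2 = <v, u_j>^2 / <u_j, u_j>.
Coefficients: <v, e_1> = -6/sqrt(7), <v, e_2> = -11/sqrt(231), <v, e_3> = 44/sqrt(638).
Square and sum: Σ |<v, e_j>|^2 = 757/87.
Compute ||v||^2 = v·v = 11.
Deficit = 11 − 757/87 = 200/87 ≥ 0, confirming Bessel's inequality. (The deficit equals ||v − Σ <v,e_j> e_j||^2, the squared distance from v to span{e_j}.)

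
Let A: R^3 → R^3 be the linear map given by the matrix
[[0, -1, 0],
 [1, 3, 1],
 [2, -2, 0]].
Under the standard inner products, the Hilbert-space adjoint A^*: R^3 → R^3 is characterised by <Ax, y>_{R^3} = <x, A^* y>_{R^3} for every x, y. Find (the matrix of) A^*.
A^* = A^T =
[[0, 1, 2],
 [-1, 3, -2],
 [0, 1, 0]]

For real matrices with standard dot products, the defining identity <Ax, y> = <x, A^* y> gives (Ax)^T y = x^T (A^*) y, i.e. x^T A^T y = x^T (A^*) y. Since this holds for all x, y, we must have A^* = A^T. Therefore
A^* =
[[0, 1, 2],
 [-1, 3, -2],
 [0, 1, 0]].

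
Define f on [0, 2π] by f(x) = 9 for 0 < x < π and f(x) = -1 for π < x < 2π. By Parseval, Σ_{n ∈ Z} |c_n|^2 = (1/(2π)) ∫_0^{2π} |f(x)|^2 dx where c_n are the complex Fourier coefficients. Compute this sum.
Σ |c_n|^2 = 41

Parseval equates the L^2 energy of f (normalised by 1/(2π)) with the ℓ^2 sum of its Fourier coefficients: (1/(2π)) ∫_0^{2π} |f|^2 = Σ |c_n|^2.
Compute the left side: (1/(2π)) [∫_0^π 9^2 dx + ∫_π^{2π} (-1)^2 dx] = (1/(2π)) · (81π + 1π) = (81 + 1)/2 = 41.
So Σ_{n ∈ Z} |c_n|^2 = 41.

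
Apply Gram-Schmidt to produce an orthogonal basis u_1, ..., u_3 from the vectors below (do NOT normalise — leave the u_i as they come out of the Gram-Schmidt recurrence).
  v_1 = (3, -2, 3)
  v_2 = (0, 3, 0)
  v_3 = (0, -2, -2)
Orthogonal basis:
  u_1 = (3, -2, 3)
  u_2 = (9/11, 27/11, 9/11)
  u_3 = (1, 0, -1)

Apply the Gram-Schmidt recurrence
  u_1 = v_1
  u_i = v_i − Σ_{j<i} ((v_i · u_j) / (u_j · u_j)) · u_j.

Step by step this gives:
  u_1 = (3, -2, 3)
  u_2 = (9/11, 27/11, 9/11)
  u_3 = (1, 0, -1)

Orthogonality check:
  u_2 · u_1 = 0 (should be 0)
  u_3 · u_1 = 0 (should be 0)
  u_3 · u_2 = 0 (should be 0)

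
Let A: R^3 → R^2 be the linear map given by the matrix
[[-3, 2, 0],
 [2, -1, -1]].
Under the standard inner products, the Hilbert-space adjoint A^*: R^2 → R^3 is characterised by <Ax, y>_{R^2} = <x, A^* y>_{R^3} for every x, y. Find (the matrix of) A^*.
A^* = A^T =
[[-3, 2],
 [2, -1],
 [0, -1]]

For real matrices with standard dot products, the defining identity <Ax, y> = <x, A^* y> gives (Ax)^T y = x^T (A^*) y, i.e. x^T A^T y = x^T (A^*) y. Since this holds for all x, y, we must have A^* = A^T. Therefore
A^* =
[[-3, 2],
 [2, -1],
 [0, -1]].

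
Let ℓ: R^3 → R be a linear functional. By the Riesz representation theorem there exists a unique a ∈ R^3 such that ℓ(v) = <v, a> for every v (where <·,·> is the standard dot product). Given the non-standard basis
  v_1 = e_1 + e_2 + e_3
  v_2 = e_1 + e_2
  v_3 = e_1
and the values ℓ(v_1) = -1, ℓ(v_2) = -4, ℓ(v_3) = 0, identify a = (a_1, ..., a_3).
a = (0, -4, 3)

Write a = (a_1, ..., a_3) in the standard basis. For each basis vector v_i, ℓ(v_i) = <v_i, a> is a linear equation in the a_j's. Collect the n equations into a matrix system V a = ℓ, where row i of V is v_i (expressed in the standard basis). Since V is invertible (lower-triangular with 1s on the diagonal, up to permutation), solve by back-substitution:
  V =
[[1, 1, 1],
 [1, 1, 0],
 [1, 0, 0]]
  V a = (-1, -4, 0)
Solving gives a = (0, -4, 3).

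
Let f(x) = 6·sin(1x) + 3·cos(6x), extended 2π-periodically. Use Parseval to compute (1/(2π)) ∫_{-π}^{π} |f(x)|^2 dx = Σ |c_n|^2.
Σ |c_n|^2 = 45/2

Expand |f|^2 and use orthogonality of {sin(nx), cos(mx)} on [-π, π]:
  ∫_{-π}^{π} sin(nx)^2 dx = π, ∫ cos(mx)^2 dx = π, and cross terms integrate to 0.
So ∫_{-π}^{π} f(x)^2 dx = 6^2 · π + 3^2 · π = (36 + 9)π.
Divide by 2π: (36 + 9)/2 = 45/2.
By Parseval, this equals Σ |c_n|^2.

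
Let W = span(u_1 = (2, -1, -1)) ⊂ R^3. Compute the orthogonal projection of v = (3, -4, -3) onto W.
proj_W(v) = (13/3, -13/6, -13/6)

Set up U = [u_1 | ... | u_1] ∈ R^(3×1). The projector onto W = col(U) is P = U (U^T U)^(-1) U^T.
Compute U^T U =
  [6],
and U^T v = (13).
Solve U^T U · c = U^T v for the coefficients: c = (13/6). The projection is proj_W(v) = U c.
Check: (v - proj_W(v)) · u_1 = 0  (should be 0).
Result: proj_W(v) = (13/3, -13/6, -13/6).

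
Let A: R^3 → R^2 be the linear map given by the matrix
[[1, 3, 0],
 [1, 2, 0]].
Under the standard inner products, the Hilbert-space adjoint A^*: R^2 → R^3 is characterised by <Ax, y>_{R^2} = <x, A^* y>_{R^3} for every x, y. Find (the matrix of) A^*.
A^* = A^T =
[[1, 1],
 [3, 2],
 [0, 0]]

For real matrices with standard dot products, the defining identity <Ax, y> = <x, A^* y> gives (Ax)^T y = x^T (A^*) y, i.e. x^T A^T y = x^T (A^*) y. Since this holds for all x, y, we must have A^* = A^T. Therefore
A^* =
[[1, 1],
 [3, 2],
 [0, 0]].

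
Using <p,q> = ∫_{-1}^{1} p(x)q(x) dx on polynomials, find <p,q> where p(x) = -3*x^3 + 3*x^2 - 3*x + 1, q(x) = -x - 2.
<p,q> = -24/5

Expand the product: p(x)·q(x) = 3*x^4 + 3*x^3 - 3*x^2 + 5*x - 2.
∫_{-1}^{1} of each monomial x^k gives [2/(k+1) if k even, 0 if k odd]. Integrating term-by-term (or equivalently evaluating the antiderivative F(x) = 3*x^5/5 + 3*x^4/4 - x^3 + 5*x^2/2 - 2*x at the endpoints):
  F(1) − F(−1) = 17/20 − (113/20) = -24/5.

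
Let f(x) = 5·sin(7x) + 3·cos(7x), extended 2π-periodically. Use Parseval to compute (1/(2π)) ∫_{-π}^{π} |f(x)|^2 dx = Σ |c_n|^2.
Σ |c_n|^2 = 17

Expand |f|^2 and use orthogonality of {sin(nx), cos(mx)} on [-π, π]:
  ∫_{-π}^{π} sin(nx)^2 dx = π, ∫ cos(mx)^2 dx = π, and cross terms integrate to 0.
So ∫_{-π}^{π} f(x)^2 dx = 5^2 · π + 3^2 · π = (25 + 9)π.
Divide by 2π: (25 + 9)/2 = 17.
By Parseval, this equals Σ |c_n|^2.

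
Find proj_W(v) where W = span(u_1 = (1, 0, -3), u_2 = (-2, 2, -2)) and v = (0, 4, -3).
proj_W(v) = (-3/2, 2, -7/2)

Set up U = [u_1 | ... | u_2] ∈ R^(3×2). The projector onto W = col(U) is P = U (U^T U)^(-1) U^T.
Compute U^T U =
  [10, 4]
  [4, 12],
and U^T v = (9, 14).
Solve U^T U · c = U^T v for the coefficients: c = (1/2, 1). The projection is proj_W(v) = U c.
Check: (v - proj_W(v)) · u_1 = 0  (should be 0).
Check: (v - proj_W(v)) · u_2 = 0  (should be 0).
Result: proj_W(v) = (-3/2, 2, -7/2).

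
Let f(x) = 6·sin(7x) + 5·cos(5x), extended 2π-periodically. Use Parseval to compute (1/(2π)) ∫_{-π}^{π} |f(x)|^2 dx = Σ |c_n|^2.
Σ |c_n|^2 = 61/2

Expand |f|^2 and use orthogonality of {sin(nx), cos(mx)} on [-π, π]:
  ∫_{-π}^{π} sin(nx)^2 dx = π, ∫ cos(mx)^2 dx = π, and cross terms integrate to 0.
So ∫_{-π}^{π} f(x)^2 dx = 6^2 · π + 5^2 · π = (36 + 25)π.
Divide by 2π: (36 + 25)/2 = 61/2.
By Parseval, this equals Σ |c_n|^2.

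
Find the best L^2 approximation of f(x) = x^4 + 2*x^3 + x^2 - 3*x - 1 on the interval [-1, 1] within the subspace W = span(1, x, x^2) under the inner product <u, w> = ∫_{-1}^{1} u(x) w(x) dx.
g(x) = 13*x^2/7 - 9*x/5 - 38/35

The best approximation g ∈ W is the orthogonal projection of f onto W. Writing g = a_0 + a_1 x + a_2 x^2, the coefficients solve the normal equations G · a = b where
  G_{ij} = <φ_i, φ_j> and b_i = <f, φ_i>, with φ_0 = 1, φ_1 = x, φ_2 = x^2.
G =
  [2, 0, 2/3]
  [0, 2/3, 0]
  [2/3, 0, 2/5],
b = (-14/15, -6/5, 2/105).
Solving gives a_0 = -38/35, a_1 = -9/5, a_2 = 13/7, so
  g(x) = 13*x^2/7 - 9*x/5 - 38/35.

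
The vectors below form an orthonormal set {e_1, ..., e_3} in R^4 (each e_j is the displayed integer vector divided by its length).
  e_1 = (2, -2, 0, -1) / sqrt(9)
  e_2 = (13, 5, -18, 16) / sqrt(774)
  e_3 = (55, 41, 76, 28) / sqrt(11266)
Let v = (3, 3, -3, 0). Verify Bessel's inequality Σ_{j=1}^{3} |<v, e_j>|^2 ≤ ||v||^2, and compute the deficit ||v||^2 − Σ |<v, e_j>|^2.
Σ |<v, e_j>|^2 = 2016/131; ||v||^2 = 27; deficit = 1521/131

Write each e_j = u_j / sqrt(<u_j, u_j>) where u_j is the displayed integer vector. Then <v, e_j> = <v, u_j> / sqrt(<u_j, u_j>), so |<v, e_j>|^2 = <v, u_j>^2 / <u_j, u_j>.
Coefficients: <v, e_1> = 0/sqrt(9), <v, e_2> = 108/sqrt(774), <v, e_3> = 60/sqrt(11266).
Square and sum: Σ |<v, e_j>|^2 = 2016/131.
Compute ||v||^2 = v·v = 27.
Deficit = 27 − 2016/131 = 1521/131 ≥ 0, confirming Bessel's inequality. (The deficit equals ||v − Σ <v,e_j> e_j||^2, the squared distance from v to span{e_j}.)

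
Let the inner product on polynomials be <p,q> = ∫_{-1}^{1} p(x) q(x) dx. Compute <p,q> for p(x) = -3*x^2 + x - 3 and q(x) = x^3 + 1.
<p,q> = -38/5

Expand the product: p(x)·q(x) = -3*x^5 + x^4 - 3*x^3 - 3*x^2 + x - 3.
∫_{-1}^{1} of each monomial x^k gives [2/(k+1) if k even, 0 if k odd]. Integrating term-by-term (or equivalently evaluating the antiderivative F(x) = -x^6/2 + x^5/5 - 3*x^4/4 - x^3 + x^2/2 - 3*x at the endpoints):
  F(1) − F(−1) = -91/20 − (61/20) = -38/5.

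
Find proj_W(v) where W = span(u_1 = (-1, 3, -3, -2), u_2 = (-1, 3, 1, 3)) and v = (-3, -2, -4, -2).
proj_W(v) = (13/153, -13/51, -377/153, -494/153)

Set up U = [u_1 | ... | u_2] ∈ R^(4×2). The projector onto W = col(U) is P = U (U^T U)^(-1) U^T.
Compute U^T U =
  [23, 1]
  [1, 20],
and U^T v = (13, -13).
Solve U^T U · c = U^T v for the coefficients: c = (91/153, -104/153). The projection is proj_W(v) = U c.
Check: (v - proj_W(v)) · u_1 = 0  (should be 0).
Check: (v - proj_W(v)) · u_2 = 0  (should be 0).
Result: proj_W(v) = (13/153, -13/51, -377/153, -494/153).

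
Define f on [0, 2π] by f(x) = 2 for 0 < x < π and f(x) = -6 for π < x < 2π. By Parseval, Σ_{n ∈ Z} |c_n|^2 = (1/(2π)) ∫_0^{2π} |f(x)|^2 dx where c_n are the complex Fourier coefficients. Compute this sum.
Σ |c_n|^2 = 20

Parseval equates the L^2 energy of f (normalised by 1/(2π)) with the ℓ^2 sum of its Fourier coefficients: (1/(2π)) ∫_0^{2π} |f|^2 = Σ |c_n|^2.
Compute the left side: (1/(2π)) [∫_0^π 2^2 dx + ∫_π^{2π} (-6)^2 dx] = (1/(2π)) · (4π + 36π) = (4 + 36)/2 = 20.
So Σ_{n ∈ Z} |c_n|^2 = 20.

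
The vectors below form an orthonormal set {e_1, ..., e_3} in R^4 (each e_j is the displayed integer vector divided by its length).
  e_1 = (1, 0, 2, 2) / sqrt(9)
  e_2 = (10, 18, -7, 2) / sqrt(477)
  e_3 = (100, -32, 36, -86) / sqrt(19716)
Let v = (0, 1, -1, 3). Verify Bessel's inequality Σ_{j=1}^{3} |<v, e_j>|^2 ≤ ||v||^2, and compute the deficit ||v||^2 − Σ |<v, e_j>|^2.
Σ |<v, e_j>|^2 = 854/93; ||v||^2 = 11; deficit = 169/93

Write each e_j = u_j / sqrt(<u_j, u_j>) where u_j is the displayed integer vector. Then <v, e_j> = <v, u_j> / sqrt(<u_j, u_j>), so |<v, e_j>|^2 = <v, u_j>^2 / <u_j, u_j>.
Coefficients: <v, e_1> = 4/sqrt(9), <v, e_2> = 31/sqrt(477), <v, e_3> = -326/sqrt(19716).
Square and sum: Σ |<v, e_j>|^2 = 854/93.
Compute ||v||^2 = v·v = 11.
Deficit = 11 − 854/93 = 169/93 ≥ 0, confirming Bessel's inequality. (The deficit equals ||v − Σ <v,e_j> e_j||^2, the squared distance from v to span{e_j}.)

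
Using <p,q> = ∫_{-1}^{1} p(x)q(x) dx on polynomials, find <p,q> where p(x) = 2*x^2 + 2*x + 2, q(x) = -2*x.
<p,q> = -8/3

Expand the product: p(x)·q(x) = -4*x^3 - 4*x^2 - 4*x.
∫_{-1}^{1} of each monomial x^k gives [2/(k+1) if k even, 0 if k odd]. Integrating term-by-term (or equivalently evaluating the antiderivative F(x) = -x^4 - 4*x^3/3 - 2*x^2 at the endpoints):
  F(1) − F(−1) = -13/3 − (-5/3) = -8/3.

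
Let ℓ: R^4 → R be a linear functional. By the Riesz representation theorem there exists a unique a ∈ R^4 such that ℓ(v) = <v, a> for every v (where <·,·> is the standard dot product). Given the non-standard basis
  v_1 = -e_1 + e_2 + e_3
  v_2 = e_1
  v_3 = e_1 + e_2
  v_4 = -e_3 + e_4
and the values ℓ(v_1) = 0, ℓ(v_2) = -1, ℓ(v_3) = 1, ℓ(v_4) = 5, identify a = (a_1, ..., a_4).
a = (-1, 2, -3, 2)

Write a = (a_1, ..., a_4) in the standard basis. For each basis vector v_i, ℓ(v_i) = <v_i, a> is a linear equation in the a_j's. Collect the n equations into a matrix system V a = ℓ, where row i of V is v_i (expressed in the standard basis). Since V is invertible (lower-triangular with 1s on the diagonal, up to permutation), solve by back-substitution:
  V =
[[-1, 1, 1, 0],
 [1, 0, 0, 0],
 [1, 1, 0, 0],
 [0, 0, -1, 1]]
  V a = (0, -1, 1, 5)
Solving gives a = (-1, 2, -3, 2).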